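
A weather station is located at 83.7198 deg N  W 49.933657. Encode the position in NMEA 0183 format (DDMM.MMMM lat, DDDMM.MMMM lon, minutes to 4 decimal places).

φ: fractional part 0.719800 → 43.188000 minutes
Longitude: 49° + 0.933657 × 60 = 49° 56.019420′

8343.1880,N / 04956.0194,W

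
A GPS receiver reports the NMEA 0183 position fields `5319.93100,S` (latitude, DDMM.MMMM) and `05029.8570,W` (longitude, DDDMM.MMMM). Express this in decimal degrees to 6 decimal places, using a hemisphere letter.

Lat: split at 2 digits → 53° and 19.931′; 53 + 19.931/60 = 53.3321833
λ: degrees = first 3 digits = 50, minutes = 29.857; 50 + 29.857/60 = 50.4976167

53.332183° S, 50.497617° W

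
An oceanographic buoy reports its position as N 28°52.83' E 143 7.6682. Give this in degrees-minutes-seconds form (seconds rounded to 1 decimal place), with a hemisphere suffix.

Latitude: 52.83000′ → 52′ and 0.83000 × 60 = 49.800″
Lon: 7.66820′ → 7′ and 0.66820 × 60 = 40.092″

28°52′49.8″ N, 143°07′40.1″ E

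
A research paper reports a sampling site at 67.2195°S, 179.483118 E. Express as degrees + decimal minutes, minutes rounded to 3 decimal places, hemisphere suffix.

Lat: 67° + 0.219500 × 60 = 67° 13.17000′
λ: minutes = (179.483118 − 179) × 60 = 28.98708

67° 13.170′ S, 179° 28.987′ E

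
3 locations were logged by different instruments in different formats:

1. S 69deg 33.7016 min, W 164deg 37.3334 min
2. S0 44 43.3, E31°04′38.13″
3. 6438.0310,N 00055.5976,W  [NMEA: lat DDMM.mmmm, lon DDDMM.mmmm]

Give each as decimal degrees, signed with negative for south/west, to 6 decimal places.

1. -69.561693, -164.622223
2. -0.745361, 31.077258
3. 64.633850, -0.926627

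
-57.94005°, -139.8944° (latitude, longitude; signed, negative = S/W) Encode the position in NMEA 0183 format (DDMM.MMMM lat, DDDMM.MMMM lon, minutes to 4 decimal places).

Latitude is negative → S; |value| = 57.940050
φ: fractional part 0.940050 → 56.403000 minutes
Longitude is negative → W; |value| = 139.894400
λ: fractional part 0.894400 → 53.664000 minutes

5756.4030,S / 13953.6640,W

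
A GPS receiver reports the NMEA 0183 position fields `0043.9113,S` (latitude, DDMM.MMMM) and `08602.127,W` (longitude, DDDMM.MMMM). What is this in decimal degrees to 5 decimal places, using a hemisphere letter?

Latitude: degrees = first 2 digits = 0, minutes = 43.9113; 0 + 43.9113/60 = 0.731855
λ: split at 3 digits → 086° and 2.127′; 86 + 2.127/60 = 86.035450

0.73186° S, 86.03545° W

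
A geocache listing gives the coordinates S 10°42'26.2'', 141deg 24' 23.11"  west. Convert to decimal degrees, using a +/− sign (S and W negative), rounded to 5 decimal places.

φ: 42′ + 26.2″ = 42.43667′; 10 + 42.43667/60 = 10.707278
S → negative
Longitude: 141° + 24/60 + 23.11/3600 = 141 + 0.400000 + 0.006419 = 141.406419
hemisphere W, so the sign is −

-10.70728, -141.40642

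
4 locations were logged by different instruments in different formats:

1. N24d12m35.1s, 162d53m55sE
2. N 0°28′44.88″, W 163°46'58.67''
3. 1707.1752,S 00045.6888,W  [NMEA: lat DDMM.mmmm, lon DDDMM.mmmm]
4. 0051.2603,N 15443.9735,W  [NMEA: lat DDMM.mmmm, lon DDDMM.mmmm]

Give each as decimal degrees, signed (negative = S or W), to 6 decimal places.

Point 1:
  Lat: 24 + 12/60 + 35.1/3600 = 24.2097500
  N → positive
  Lon: 162 + 53/60 + 55/3600 = 162.8986111
  E ⇒ keep positive
Point 2:
  φ: 28′ + 44.88″ = 28.74800′; 0 + 28.74800/60 = 0.4791333
  N → positive
  Longitude: 163° + 46/60 + 58.67/3600 = 163 + 0.766667 + 0.016297 = 163.7829639
  W → negative
Point 3:
  φ: degrees = first 2 digits = 17, minutes = 7.1752; 17 + 7.1752/60 = 17.1195867
  hemisphere S, so the sign is −
  Longitude: degrees = first 3 digits = 0, minutes = 45.6888; 0 + 45.6888/60 = 0.7614800
  W ⇒ negate
Point 4:
  Lat: degrees = first 2 digits = 0, minutes = 51.2603; 0 + 51.2603/60 = 0.8543383
  N ⇒ keep positive
  λ: split at 3 digits → 154° and 43.9735′; 154 + 43.9735/60 = 154.7328917
  hemisphere W, so the sign is −

1. 24.209750, 162.898611
2. 0.479133, -163.782964
3. -17.119587, -0.761480
4. 0.854338, -154.732892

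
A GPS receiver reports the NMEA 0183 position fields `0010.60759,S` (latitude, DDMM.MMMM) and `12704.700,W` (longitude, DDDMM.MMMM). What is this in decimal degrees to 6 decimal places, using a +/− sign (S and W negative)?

-0.176793, -127.078333

φ: split at 2 digits → 00° and 10.60759′; 0 + 10.60759/60 = 0.1767932
hemisphere S, so the sign is −
Lon: degrees = first 3 digits = 127, minutes = 4.7; 127 + 4.7/60 = 127.0783333
hemisphere W, so the sign is −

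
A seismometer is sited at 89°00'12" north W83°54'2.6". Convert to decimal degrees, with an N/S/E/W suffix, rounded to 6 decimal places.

φ: 0′ + 12″ = 0.20000′; 89 + 0.20000/60 = 89.0033333
λ: 54′ + 2.6″ = 54.04333′; 83 + 54.04333/60 = 83.9007222

89.003333° N, 83.900722° W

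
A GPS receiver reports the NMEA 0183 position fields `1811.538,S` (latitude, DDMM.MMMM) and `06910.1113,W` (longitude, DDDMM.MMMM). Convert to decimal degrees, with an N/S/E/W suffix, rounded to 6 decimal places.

18.192300° S, 69.168522° W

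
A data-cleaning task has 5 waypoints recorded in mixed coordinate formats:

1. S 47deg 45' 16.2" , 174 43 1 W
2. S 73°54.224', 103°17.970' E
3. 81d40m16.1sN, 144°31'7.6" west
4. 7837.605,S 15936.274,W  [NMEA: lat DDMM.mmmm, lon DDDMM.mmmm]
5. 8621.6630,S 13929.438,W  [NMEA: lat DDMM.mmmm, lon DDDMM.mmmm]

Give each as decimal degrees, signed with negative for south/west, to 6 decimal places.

1. -47.754500, -174.716944
2. -73.903733, 103.299500
3. 81.671139, -144.518778
4. -78.626750, -159.604567
5. -86.361050, -139.490633

Point 1:
  Lat: 47° + 45/60 + 16.2/3600 = 47 + 0.750000 + 0.004500 = 47.7545000
  S ⇒ negate
  Longitude: 174° + 43/60 + 1/3600 = 174 + 0.716667 + 0.000278 = 174.7169444
  W ⇒ negate
Point 2:
  Lat: 73 + 54.224/60 = 73.9037333
  S ⇒ negate
  Lon: 103 + 17.97/60 = 103.2995000
  E → positive
Point 3:
  φ: 81 + 40/60 + 16.1/3600 = 81.6711389
  N → positive
  λ: 144° + 31/60 + 7.6/3600 = 144 + 0.516667 + 0.002111 = 144.5187778
  W → negative
Point 4:
  φ: degrees = first 2 digits = 78, minutes = 37.605; 78 + 37.605/60 = 78.6267500
  hemisphere S, so the sign is −
  Longitude: split at 3 digits → 159° and 36.274′; 159 + 36.274/60 = 159.6045667
  W → negative
Point 5:
  φ: split at 2 digits → 86° and 21.663′; 86 + 21.663/60 = 86.3610500
  S → negative
  Longitude: degrees = first 3 digits = 139, minutes = 29.438; 139 + 29.438/60 = 139.4906333
  W ⇒ negate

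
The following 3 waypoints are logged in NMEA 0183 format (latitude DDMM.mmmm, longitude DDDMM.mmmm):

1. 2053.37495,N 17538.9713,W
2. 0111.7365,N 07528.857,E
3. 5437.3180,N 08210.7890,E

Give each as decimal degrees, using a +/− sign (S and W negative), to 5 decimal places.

Point 1:
  Lat: degrees = first 2 digits = 20, minutes = 53.37495; 20 + 53.37495/60 = 20.889583
  N ⇒ keep positive
  λ: split at 3 digits → 175° and 38.9713′; 175 + 38.9713/60 = 175.649522
  hemisphere W, so the sign is −
Point 2:
  φ: split at 2 digits → 01° and 11.7365′; 1 + 11.7365/60 = 1.195608
  N → positive
  λ: split at 3 digits → 075° and 28.857′; 75 + 28.857/60 = 75.480950
  E → positive
Point 3:
  φ: split at 2 digits → 54° and 37.318′; 54 + 37.318/60 = 54.621967
  N ⇒ keep positive
  λ: split at 3 digits → 082° and 10.789′; 82 + 10.789/60 = 82.179817
  E ⇒ keep positive

1. 20.88958, -175.64952
2. 1.19561, 75.48095
3. 54.62197, 82.17982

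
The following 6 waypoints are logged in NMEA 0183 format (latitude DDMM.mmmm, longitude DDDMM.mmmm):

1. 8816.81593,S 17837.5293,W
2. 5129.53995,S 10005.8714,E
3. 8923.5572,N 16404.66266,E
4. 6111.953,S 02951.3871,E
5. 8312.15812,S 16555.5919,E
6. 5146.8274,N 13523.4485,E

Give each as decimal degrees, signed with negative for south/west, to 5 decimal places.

Point 1:
  Lat: split at 2 digits → 88° and 16.81593′; 88 + 16.81593/60 = 88.280266
  S → negative
  Longitude: split at 3 digits → 178° and 37.5293′; 178 + 37.5293/60 = 178.625488
  W ⇒ negate
Point 2:
  Latitude: degrees = first 2 digits = 51, minutes = 29.53995; 51 + 29.53995/60 = 51.492333
  S → negative
  λ: degrees = first 3 digits = 100, minutes = 5.8714; 100 + 5.8714/60 = 100.097857
  E ⇒ keep positive
Point 3:
  Lat: degrees = first 2 digits = 89, minutes = 23.5572; 89 + 23.5572/60 = 89.392620
  N → positive
  λ: degrees = first 3 digits = 164, minutes = 4.66266; 164 + 4.66266/60 = 164.077711
  E ⇒ keep positive
Point 4:
  φ: split at 2 digits → 61° and 11.953′; 61 + 11.953/60 = 61.199217
  S ⇒ negate
  λ: split at 3 digits → 029° and 51.3871′; 29 + 51.3871/60 = 29.856452
  E → positive
Point 5:
  Latitude: split at 2 digits → 83° and 12.15812′; 83 + 12.15812/60 = 83.202635
  hemisphere S, so the sign is −
  Longitude: degrees = first 3 digits = 165, minutes = 55.5919; 165 + 55.5919/60 = 165.926532
  E ⇒ keep positive
Point 6:
  φ: degrees = first 2 digits = 51, minutes = 46.8274; 51 + 46.8274/60 = 51.780457
  N → positive
  λ: split at 3 digits → 135° and 23.4485′; 135 + 23.4485/60 = 135.390808
  E → positive

1. -88.28027, -178.62549
2. -51.49233, 100.09786
3. 89.39262, 164.07771
4. -61.19922, 29.85645
5. -83.20264, 165.92653
6. 51.78046, 135.39081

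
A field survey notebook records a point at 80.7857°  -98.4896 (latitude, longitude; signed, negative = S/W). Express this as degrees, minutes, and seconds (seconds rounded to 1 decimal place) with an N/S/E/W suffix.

80°47′8.5″ N, 98°29′22.6″ W

Latitude: whole degrees 80; 47.14200′ → 47′ and 8.520″
Longitude is negative → W; |value| = 98.489600
λ: 0.489600 × 60 = 29.37600′ → 29′, remainder × 60 = 22.560″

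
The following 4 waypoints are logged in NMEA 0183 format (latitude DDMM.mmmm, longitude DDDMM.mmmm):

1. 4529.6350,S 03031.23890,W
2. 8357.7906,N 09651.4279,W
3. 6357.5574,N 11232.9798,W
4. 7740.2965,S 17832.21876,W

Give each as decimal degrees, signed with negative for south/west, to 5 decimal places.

1. -45.49392, -30.52065
2. 83.96318, -96.85713
3. 63.95929, -112.54966
4. -77.67161, -178.53698

Point 1:
  Latitude: degrees = first 2 digits = 45, minutes = 29.635; 45 + 29.635/60 = 45.493917
  S → negative
  Lon: split at 3 digits → 030° and 31.2389′; 30 + 31.2389/60 = 30.520648
  W ⇒ negate
Point 2:
  Lat: split at 2 digits → 83° and 57.7906′; 83 + 57.7906/60 = 83.963177
  N → positive
  Longitude: split at 3 digits → 096° and 51.4279′; 96 + 51.4279/60 = 96.857132
  W → negative
Point 3:
  φ: degrees = first 2 digits = 63, minutes = 57.5574; 63 + 57.5574/60 = 63.959290
  N → positive
  Longitude: degrees = first 3 digits = 112, minutes = 32.9798; 112 + 32.9798/60 = 112.549663
  W → negative
Point 4:
  φ: degrees = first 2 digits = 77, minutes = 40.2965; 77 + 40.2965/60 = 77.671608
  S → negative
  Longitude: degrees = first 3 digits = 178, minutes = 32.21876; 178 + 32.21876/60 = 178.536979
  hemisphere W, so the sign is −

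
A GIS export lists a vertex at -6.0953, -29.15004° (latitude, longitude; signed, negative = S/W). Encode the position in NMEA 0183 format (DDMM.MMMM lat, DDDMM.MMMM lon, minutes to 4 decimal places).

0605.7180,S / 02909.0024,W

Latitude is negative → S; |value| = 6.095300
Latitude: 6° + 0.095300 × 60 = 6° 5.718000′
Longitude is negative → W; |value| = 29.150040
Longitude: 29° + 0.150040 × 60 = 29° 9.002400′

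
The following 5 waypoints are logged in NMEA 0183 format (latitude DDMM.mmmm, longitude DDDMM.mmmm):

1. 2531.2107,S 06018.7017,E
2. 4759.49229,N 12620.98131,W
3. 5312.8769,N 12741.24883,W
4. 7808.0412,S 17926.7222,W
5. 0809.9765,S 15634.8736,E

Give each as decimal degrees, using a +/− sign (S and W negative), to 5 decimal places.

1. -25.52018, 60.31170
2. 47.99154, -126.34969
3. 53.21462, -127.68748
4. -78.13402, -179.44537
5. -8.16628, 156.58123

Point 1:
  Lat: split at 2 digits → 25° and 31.2107′; 25 + 31.2107/60 = 25.520178
  hemisphere S, so the sign is −
  Lon: split at 3 digits → 060° and 18.7017′; 60 + 18.7017/60 = 60.311695
  E → positive
Point 2:
  Latitude: split at 2 digits → 47° and 59.49229′; 47 + 59.49229/60 = 47.991538
  N ⇒ keep positive
  Lon: split at 3 digits → 126° and 20.98131′; 126 + 20.98131/60 = 126.349689
  hemisphere W, so the sign is −
Point 3:
  φ: split at 2 digits → 53° and 12.8769′; 53 + 12.8769/60 = 53.214615
  N → positive
  Longitude: degrees = first 3 digits = 127, minutes = 41.24883; 127 + 41.24883/60 = 127.687481
  W ⇒ negate
Point 4:
  Latitude: degrees = first 2 digits = 78, minutes = 8.0412; 78 + 8.0412/60 = 78.134020
  S → negative
  Longitude: split at 3 digits → 179° and 26.7222′; 179 + 26.7222/60 = 179.445370
  W → negative
Point 5:
  φ: degrees = first 2 digits = 8, minutes = 9.9765; 8 + 9.9765/60 = 8.166275
  hemisphere S, so the sign is −
  Longitude: degrees = first 3 digits = 156, minutes = 34.8736; 156 + 34.8736/60 = 156.581227
  E → positive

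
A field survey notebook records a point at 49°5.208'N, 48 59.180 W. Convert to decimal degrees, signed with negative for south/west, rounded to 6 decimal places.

Latitude: 5.208′ = 0.086800°; total 49.0868000
N → positive
Lon: 48 + 59.18/60 = 48.9863333
W ⇒ negate

49.086800, -48.986333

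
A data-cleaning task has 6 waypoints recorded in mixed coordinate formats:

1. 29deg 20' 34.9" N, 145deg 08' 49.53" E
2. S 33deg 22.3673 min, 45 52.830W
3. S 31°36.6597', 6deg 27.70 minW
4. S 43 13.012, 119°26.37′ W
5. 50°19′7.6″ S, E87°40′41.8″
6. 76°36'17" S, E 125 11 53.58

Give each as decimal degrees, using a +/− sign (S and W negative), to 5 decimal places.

Point 1:
  Lat: 29 + 20/60 + 34.9/3600 = 29.343028
  N ⇒ keep positive
  Longitude: 145° + 8/60 + 49.53/3600 = 145 + 0.133333 + 0.013758 = 145.147092
  E ⇒ keep positive
Point 2:
  Lat: 22.3673′ = 0.372788°; total 33.372788
  hemisphere S, so the sign is −
  Lon: 45 + 52.83/60 = 45.880500
  hemisphere W, so the sign is −
Point 3:
  φ: 31 + 36.6597/60 = 31.610995
  hemisphere S, so the sign is −
  λ: 27.7′ = 0.461667°; total 6.461667
  hemisphere W, so the sign is −
Point 4:
  Lat: 43 + 13.012/60 = 43.216867
  hemisphere S, so the sign is −
  Longitude: 26.37′ = 0.439500°; total 119.439500
  W → negative
Point 5:
  φ: 19′ + 7.6″ = 19.12667′; 50 + 19.12667/60 = 50.318778
  S ⇒ negate
  Lon: 40′ + 41.8″ = 40.69667′; 87 + 40.69667/60 = 87.678278
  E ⇒ keep positive
Point 6:
  Lat: 76° + 36/60 + 17/3600 = 76 + 0.600000 + 0.004722 = 76.604722
  S → negative
  λ: 125 + 11/60 + 53.58/3600 = 125.198217
  E ⇒ keep positive

1. 29.34303, 145.14709
2. -33.37279, -45.88050
3. -31.61100, -6.46167
4. -43.21687, -119.43950
5. -50.31878, 87.67828
6. -76.60472, 125.19822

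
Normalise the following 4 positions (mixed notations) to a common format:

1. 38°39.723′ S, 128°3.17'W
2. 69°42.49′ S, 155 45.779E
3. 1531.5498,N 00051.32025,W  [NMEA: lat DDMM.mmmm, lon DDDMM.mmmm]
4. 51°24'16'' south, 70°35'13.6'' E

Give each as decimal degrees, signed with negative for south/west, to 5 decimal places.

1. -38.66205, -128.05283
2. -69.70817, 155.76298
3. 15.52583, -0.85534
4. -51.40444, 70.58711

Point 1:
  φ: 39.723′ = 0.662050°; total 38.662050
  S ⇒ negate
  Longitude: 128 + 3.17/60 = 128.052833
  hemisphere W, so the sign is −
Point 2:
  Lat: 42.49′ = 0.708167°; total 69.708167
  S → negative
  Longitude: 45.779′ = 0.762983°; total 155.762983
  E → positive
Point 3:
  Latitude: split at 2 digits → 15° and 31.5498′; 15 + 31.5498/60 = 15.525830
  N → positive
  λ: split at 3 digits → 000° and 51.32025′; 0 + 51.32025/60 = 0.855338
  W → negative
Point 4:
  Lat: 51 + 24/60 + 16/3600 = 51.404444
  S → negative
  λ: 70 + 35/60 + 13.6/3600 = 70.587111
  E → positive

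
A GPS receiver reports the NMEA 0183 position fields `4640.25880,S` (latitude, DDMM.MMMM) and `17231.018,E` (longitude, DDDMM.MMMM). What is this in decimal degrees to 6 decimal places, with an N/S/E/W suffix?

φ: split at 2 digits → 46° and 40.2588′; 46 + 40.2588/60 = 46.6709800
Lon: split at 3 digits → 172° and 31.018′; 172 + 31.018/60 = 172.5169667

46.670980° S, 172.516967° E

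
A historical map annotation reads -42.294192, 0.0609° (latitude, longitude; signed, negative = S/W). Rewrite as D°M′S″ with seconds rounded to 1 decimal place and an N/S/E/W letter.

Latitude is negative → S; |value| = 42.294192
Latitude: 0.294192° → 17.65152′; 0.65152 × 60 = 39.091″
Lon: whole degrees 0; 3.65400′ → 3′ and 39.240″

42°17′39.1″ S, 0°03′39.2″ E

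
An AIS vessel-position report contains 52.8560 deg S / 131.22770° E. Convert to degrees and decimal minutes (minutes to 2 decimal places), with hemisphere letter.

Lat: minutes = (52.856000 − 52) × 60 = 51.3600
Longitude: fractional part 0.227700 → 13.6620 minutes

52° 51.36′ S, 131° 13.66′ E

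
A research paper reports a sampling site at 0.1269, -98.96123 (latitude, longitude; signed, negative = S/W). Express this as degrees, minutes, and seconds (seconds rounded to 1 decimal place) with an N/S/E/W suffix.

Latitude: whole degrees 0; 7.61400′ → 7′ and 36.840″
Longitude is negative → W; |value| = 98.961230
Longitude: 0.961230 × 60 = 57.67380′ → 57′, remainder × 60 = 40.428″

0°07′36.8″ N, 98°57′40.4″ W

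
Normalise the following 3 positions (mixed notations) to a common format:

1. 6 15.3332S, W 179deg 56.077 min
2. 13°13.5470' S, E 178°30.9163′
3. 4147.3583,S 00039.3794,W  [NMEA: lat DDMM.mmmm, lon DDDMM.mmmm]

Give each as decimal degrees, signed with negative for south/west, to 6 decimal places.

Point 1:
  Lat: 6 + 15.3332/60 = 6.2555533
  S ⇒ negate
  Lon: 179 + 56.077/60 = 179.9346167
  W → negative
Point 2:
  Lat: 13.547′ = 0.225783°; total 13.2257833
  S → negative
  λ: 178 + 30.9163/60 = 178.5152717
  E ⇒ keep positive
Point 3:
  φ: split at 2 digits → 41° and 47.3583′; 41 + 47.3583/60 = 41.7893050
  hemisphere S, so the sign is −
  λ: split at 3 digits → 000° and 39.3794′; 0 + 39.3794/60 = 0.6563233
  hemisphere W, so the sign is −

1. -6.255553, -179.934617
2. -13.225783, 178.515272
3. -41.789305, -0.656323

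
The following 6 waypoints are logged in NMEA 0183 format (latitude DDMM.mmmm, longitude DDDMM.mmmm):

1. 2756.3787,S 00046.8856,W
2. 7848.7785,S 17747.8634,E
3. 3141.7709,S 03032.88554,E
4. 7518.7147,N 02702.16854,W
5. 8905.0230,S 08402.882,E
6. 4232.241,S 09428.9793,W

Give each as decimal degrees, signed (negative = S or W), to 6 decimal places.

1. -27.939645, -0.781427
2. -78.812975, 177.797723
3. -31.696182, 30.548092
4. 75.311912, -27.036142
5. -89.083717, 84.048033
6. -42.537350, -94.482988

Point 1:
  Lat: degrees = first 2 digits = 27, minutes = 56.3787; 27 + 56.3787/60 = 27.9396450
  S ⇒ negate
  Longitude: split at 3 digits → 000° and 46.8856′; 0 + 46.8856/60 = 0.7814267
  W → negative
Point 2:
  φ: split at 2 digits → 78° and 48.7785′; 78 + 48.7785/60 = 78.8129750
  S ⇒ negate
  Lon: degrees = first 3 digits = 177, minutes = 47.8634; 177 + 47.8634/60 = 177.7977233
  E ⇒ keep positive
Point 3:
  Lat: split at 2 digits → 31° and 41.7709′; 31 + 41.7709/60 = 31.6961817
  S ⇒ negate
  Longitude: split at 3 digits → 030° and 32.88554′; 30 + 32.88554/60 = 30.5480923
  E → positive
Point 4:
  Latitude: split at 2 digits → 75° and 18.7147′; 75 + 18.7147/60 = 75.3119117
  N ⇒ keep positive
  Longitude: degrees = first 3 digits = 27, minutes = 2.16854; 27 + 2.16854/60 = 27.0361423
  W ⇒ negate
Point 5:
  Latitude: split at 2 digits → 89° and 5.023′; 89 + 5.023/60 = 89.0837167
  S → negative
  Lon: degrees = first 3 digits = 84, minutes = 2.882; 84 + 2.882/60 = 84.0480333
  E → positive
Point 6:
  Latitude: degrees = first 2 digits = 42, minutes = 32.241; 42 + 32.241/60 = 42.5373500
  hemisphere S, so the sign is −
  Longitude: degrees = first 3 digits = 94, minutes = 28.9793; 94 + 28.9793/60 = 94.4829883
  hemisphere W, so the sign is −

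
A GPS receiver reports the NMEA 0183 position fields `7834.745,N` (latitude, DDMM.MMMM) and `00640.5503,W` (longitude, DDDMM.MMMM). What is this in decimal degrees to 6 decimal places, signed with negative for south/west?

Latitude: split at 2 digits → 78° and 34.745′; 78 + 34.745/60 = 78.5790833
N ⇒ keep positive
λ: split at 3 digits → 006° and 40.5503′; 6 + 40.5503/60 = 6.6758383
hemisphere W, so the sign is −

78.579083, -6.675838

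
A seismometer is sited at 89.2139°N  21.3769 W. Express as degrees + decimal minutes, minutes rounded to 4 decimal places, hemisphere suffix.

89° 12.8340′ N, 21° 22.6140′ W

Latitude: fractional part 0.213900 → 12.834000 minutes
Lon: 21° + 0.376900 × 60 = 21° 22.614000′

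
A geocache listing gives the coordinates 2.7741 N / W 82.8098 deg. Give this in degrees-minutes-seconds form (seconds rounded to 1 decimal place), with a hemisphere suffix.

φ: 0.774100 × 60 = 46.44600′ → 46′, remainder × 60 = 26.760″
λ: whole degrees 82; 48.58800′ → 48′ and 35.280″

2°46′26.8″ N, 82°48′35.3″ W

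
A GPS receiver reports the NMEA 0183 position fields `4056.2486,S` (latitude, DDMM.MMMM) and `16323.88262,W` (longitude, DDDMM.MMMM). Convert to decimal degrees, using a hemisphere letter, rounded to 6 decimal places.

φ: degrees = first 2 digits = 40, minutes = 56.2486; 40 + 56.2486/60 = 40.9374767
Lon: degrees = first 3 digits = 163, minutes = 23.88262; 163 + 23.88262/60 = 163.3980437

40.937477° S, 163.398044° W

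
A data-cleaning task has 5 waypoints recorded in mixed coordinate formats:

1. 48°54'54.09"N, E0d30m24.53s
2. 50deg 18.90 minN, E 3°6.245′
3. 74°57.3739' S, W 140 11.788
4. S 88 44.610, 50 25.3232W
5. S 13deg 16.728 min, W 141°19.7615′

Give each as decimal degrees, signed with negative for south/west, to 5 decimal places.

1. 48.91503, 0.50681
2. 50.31500, 3.10408
3. -74.95623, -140.19647
4. -88.74350, -50.42205
5. -13.27880, -141.32936

Point 1:
  Lat: 48° + 54/60 + 54.09/3600 = 48 + 0.900000 + 0.015025 = 48.915025
  N ⇒ keep positive
  Longitude: 0 + 30/60 + 24.53/3600 = 0.506814
  E → positive
Point 2:
  φ: 50 + 18.9/60 = 50.315000
  N ⇒ keep positive
  Longitude: 6.245′ = 0.104083°; total 3.104083
  E ⇒ keep positive
Point 3:
  Lat: 57.3739′ = 0.956232°; total 74.956232
  hemisphere S, so the sign is −
  Lon: 140 + 11.788/60 = 140.196467
  hemisphere W, so the sign is −
Point 4:
  Lat: 44.61′ = 0.743500°; total 88.743500
  S ⇒ negate
  λ: 50 + 25.3232/60 = 50.422053
  W → negative
Point 5:
  φ: 13 + 16.728/60 = 13.278800
  S → negative
  Longitude: 141 + 19.7615/60 = 141.329358
  hemisphere W, so the sign is −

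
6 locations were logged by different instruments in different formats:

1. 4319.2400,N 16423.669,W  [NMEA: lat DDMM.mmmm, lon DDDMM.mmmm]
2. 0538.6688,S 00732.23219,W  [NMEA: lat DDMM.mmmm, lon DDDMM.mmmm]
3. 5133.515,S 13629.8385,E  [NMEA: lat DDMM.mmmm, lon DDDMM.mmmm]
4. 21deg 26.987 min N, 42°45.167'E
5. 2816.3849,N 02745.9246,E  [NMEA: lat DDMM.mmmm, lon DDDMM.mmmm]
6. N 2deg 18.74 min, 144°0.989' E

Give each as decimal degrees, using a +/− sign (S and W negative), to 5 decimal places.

Point 1:
  Latitude: degrees = first 2 digits = 43, minutes = 19.24; 43 + 19.24/60 = 43.320667
  N → positive
  Longitude: degrees = first 3 digits = 164, minutes = 23.669; 164 + 23.669/60 = 164.394483
  W ⇒ negate
Point 2:
  Lat: degrees = first 2 digits = 5, minutes = 38.6688; 5 + 38.6688/60 = 5.644480
  S ⇒ negate
  Lon: split at 3 digits → 007° and 32.23219′; 7 + 32.23219/60 = 7.537203
  W ⇒ negate
Point 3:
  Latitude: split at 2 digits → 51° and 33.515′; 51 + 33.515/60 = 51.558583
  hemisphere S, so the sign is −
  λ: split at 3 digits → 136° and 29.8385′; 136 + 29.8385/60 = 136.497308
  E ⇒ keep positive
Point 4:
  φ: 26.987′ = 0.449783°; total 21.449783
  N ⇒ keep positive
  Longitude: 45.167′ = 0.752783°; total 42.752783
  E ⇒ keep positive
Point 5:
  Latitude: degrees = first 2 digits = 28, minutes = 16.3849; 28 + 16.3849/60 = 28.273082
  N ⇒ keep positive
  λ: degrees = first 3 digits = 27, minutes = 45.9246; 27 + 45.9246/60 = 27.765410
  E ⇒ keep positive
Point 6:
  Lat: 18.74′ = 0.312333°; total 2.312333
  N ⇒ keep positive
  Lon: 144 + 0.989/60 = 144.016483
  E → positive

1. 43.32067, -164.39448
2. -5.64448, -7.53720
3. -51.55858, 136.49731
4. 21.44978, 42.75278
5. 28.27308, 27.76541
6. 2.31233, 144.01648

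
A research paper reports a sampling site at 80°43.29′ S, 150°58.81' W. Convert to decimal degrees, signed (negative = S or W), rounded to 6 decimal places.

Latitude: 80 + 43.29/60 = 80.7215000
S ⇒ negate
λ: 150 + 58.81/60 = 150.9801667
W ⇒ negate

-80.721500, -150.980167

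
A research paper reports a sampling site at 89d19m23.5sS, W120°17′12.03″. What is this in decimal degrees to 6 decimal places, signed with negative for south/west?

Latitude: 89 + 19/60 + 23.5/3600 = 89.3231944
S ⇒ negate
λ: 120° + 17/60 + 12.03/3600 = 120 + 0.283333 + 0.003342 = 120.2866750
W ⇒ negate

-89.323194, -120.286675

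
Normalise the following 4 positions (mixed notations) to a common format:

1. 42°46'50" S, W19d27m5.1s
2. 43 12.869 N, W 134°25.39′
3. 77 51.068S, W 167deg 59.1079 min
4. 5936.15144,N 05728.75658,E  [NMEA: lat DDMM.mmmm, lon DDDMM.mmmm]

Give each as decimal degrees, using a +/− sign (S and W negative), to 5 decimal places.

1. -42.78056, -19.45142
2. 43.21448, -134.42317
3. -77.85113, -167.98513
4. 59.60252, 57.47928

Point 1:
  Lat: 42° + 46/60 + 50/3600 = 42 + 0.766667 + 0.013889 = 42.780556
  S ⇒ negate
  Longitude: 19° + 27/60 + 5.1/3600 = 19 + 0.450000 + 0.001417 = 19.451417
  W → negative
Point 2:
  φ: 43 + 12.869/60 = 43.214483
  N → positive
  λ: 25.39′ = 0.423167°; total 134.423167
  hemisphere W, so the sign is −
Point 3:
  φ: 77 + 51.068/60 = 77.851133
  hemisphere S, so the sign is −
  Longitude: 59.1079′ = 0.985132°; total 167.985132
  hemisphere W, so the sign is −
Point 4:
  φ: degrees = first 2 digits = 59, minutes = 36.15144; 59 + 36.15144/60 = 59.602524
  N ⇒ keep positive
  Lon: degrees = first 3 digits = 57, minutes = 28.75658; 57 + 28.75658/60 = 57.479276
  E ⇒ keep positive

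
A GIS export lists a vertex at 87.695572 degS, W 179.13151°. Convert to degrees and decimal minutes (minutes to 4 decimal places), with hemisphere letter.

87° 41.7343′ S, 179° 7.8906′ W

φ: fractional part 0.695572 → 41.734320 minutes
Lon: minutes = (179.131510 − 179) × 60 = 7.890600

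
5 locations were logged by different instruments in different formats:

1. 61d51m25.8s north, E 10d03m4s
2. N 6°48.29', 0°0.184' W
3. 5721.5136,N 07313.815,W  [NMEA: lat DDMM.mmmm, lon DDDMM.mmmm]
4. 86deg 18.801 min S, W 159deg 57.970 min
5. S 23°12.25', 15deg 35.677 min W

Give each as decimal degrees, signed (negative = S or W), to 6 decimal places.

Point 1:
  Latitude: 51′ + 25.8″ = 51.43000′; 61 + 51.43000/60 = 61.8571667
  N → positive
  Lon: 10° + 3/60 + 4/3600 = 10 + 0.050000 + 0.001111 = 10.0511111
  E → positive
Point 2:
  Latitude: 48.29′ = 0.804833°; total 6.8048333
  N → positive
  Longitude: 0 + 0.184/60 = 0.0030667
  hemisphere W, so the sign is −
Point 3:
  φ: degrees = first 2 digits = 57, minutes = 21.5136; 57 + 21.5136/60 = 57.3585600
  N → positive
  Longitude: degrees = first 3 digits = 73, minutes = 13.815; 73 + 13.815/60 = 73.2302500
  W → negative
Point 4:
  φ: 86 + 18.801/60 = 86.3133500
  S → negative
  λ: 159 + 57.97/60 = 159.9661667
  W ⇒ negate
Point 5:
  Latitude: 12.25′ = 0.204167°; total 23.2041667
  S ⇒ negate
  Lon: 15 + 35.677/60 = 15.5946167
  W ⇒ negate

1. 61.857167, 10.051111
2. 6.804833, -0.003067
3. 57.358560, -73.230250
4. -86.313350, -159.966167
5. -23.204167, -15.594617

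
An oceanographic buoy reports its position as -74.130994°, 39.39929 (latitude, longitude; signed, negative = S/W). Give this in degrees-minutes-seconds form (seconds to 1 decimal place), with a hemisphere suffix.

Latitude is negative → S; |value| = 74.130994
Latitude: 0.130994 × 60 = 7.85964′ → 7′, remainder × 60 = 51.578″
λ: 0.399290° → 23.95740′; 0.95740 × 60 = 57.444″

74°07′51.6″ S, 39°23′57.4″ E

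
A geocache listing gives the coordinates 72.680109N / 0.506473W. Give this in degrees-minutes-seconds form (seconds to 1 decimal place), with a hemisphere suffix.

72°40′48.4″ N, 0°30′23.3″ W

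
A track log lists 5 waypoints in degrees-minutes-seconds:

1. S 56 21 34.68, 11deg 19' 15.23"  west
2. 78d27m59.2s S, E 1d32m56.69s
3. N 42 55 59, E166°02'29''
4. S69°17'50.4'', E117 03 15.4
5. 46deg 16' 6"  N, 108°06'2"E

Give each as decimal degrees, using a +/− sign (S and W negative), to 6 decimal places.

1. -56.359633, -11.320897
2. -78.466444, 1.549081
3. 42.933056, 166.041389
4. -69.297333, 117.054278
5. 46.268333, 108.100556

Point 1:
  Latitude: 21′ + 34.68″ = 21.57800′; 56 + 21.57800/60 = 56.3596333
  hemisphere S, so the sign is −
  Longitude: 11 + 19/60 + 15.23/3600 = 11.3208972
  W ⇒ negate
Point 2:
  φ: 78° + 27/60 + 59.2/3600 = 78 + 0.450000 + 0.016444 = 78.4664444
  hemisphere S, so the sign is −
  Lon: 1 + 32/60 + 56.69/3600 = 1.5490806
  E → positive
Point 3:
  Latitude: 42 + 55/60 + 59/3600 = 42.9330556
  N ⇒ keep positive
  Lon: 2′ + 29″ = 2.48333′; 166 + 2.48333/60 = 166.0413889
  E ⇒ keep positive
Point 4:
  Latitude: 69 + 17/60 + 50.4/3600 = 69.2973333
  S → negative
  λ: 117° + 3/60 + 15.4/3600 = 117 + 0.050000 + 0.004278 = 117.0542778
  E ⇒ keep positive
Point 5:
  Lat: 46° + 16/60 + 6/3600 = 46 + 0.266667 + 0.001667 = 46.2683333
  N → positive
  Longitude: 108° + 6/60 + 2/3600 = 108 + 0.100000 + 0.000556 = 108.1005556
  E ⇒ keep positive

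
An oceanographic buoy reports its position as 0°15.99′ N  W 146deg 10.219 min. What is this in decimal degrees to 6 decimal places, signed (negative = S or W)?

Latitude: 0 + 15.99/60 = 0.2665000
N ⇒ keep positive
Lon: 146 + 10.219/60 = 146.1703167
hemisphere W, so the sign is −

0.266500, -146.170317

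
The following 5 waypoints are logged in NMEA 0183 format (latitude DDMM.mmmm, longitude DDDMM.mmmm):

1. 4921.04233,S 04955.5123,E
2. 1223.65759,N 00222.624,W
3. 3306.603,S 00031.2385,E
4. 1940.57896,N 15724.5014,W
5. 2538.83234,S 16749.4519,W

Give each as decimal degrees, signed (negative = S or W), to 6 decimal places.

Point 1:
  Lat: degrees = first 2 digits = 49, minutes = 21.04233; 49 + 21.04233/60 = 49.3507055
  S ⇒ negate
  Lon: degrees = first 3 digits = 49, minutes = 55.5123; 49 + 55.5123/60 = 49.9252050
  E → positive
Point 2:
  Latitude: split at 2 digits → 12° and 23.65759′; 12 + 23.65759/60 = 12.3942932
  N → positive
  Lon: degrees = first 3 digits = 2, minutes = 22.624; 2 + 22.624/60 = 2.3770667
  hemisphere W, so the sign is −
Point 3:
  φ: split at 2 digits → 33° and 6.603′; 33 + 6.603/60 = 33.1100500
  S ⇒ negate
  λ: split at 3 digits → 000° and 31.2385′; 0 + 31.2385/60 = 0.5206417
  E → positive
Point 4:
  Latitude: split at 2 digits → 19° and 40.57896′; 19 + 40.57896/60 = 19.6763160
  N ⇒ keep positive
  λ: degrees = first 3 digits = 157, minutes = 24.5014; 157 + 24.5014/60 = 157.4083567
  W ⇒ negate
Point 5:
  φ: degrees = first 2 digits = 25, minutes = 38.83234; 25 + 38.83234/60 = 25.6472057
  S ⇒ negate
  Longitude: degrees = first 3 digits = 167, minutes = 49.4519; 167 + 49.4519/60 = 167.8241983
  hemisphere W, so the sign is −

1. -49.350706, 49.925205
2. 12.394293, -2.377067
3. -33.110050, 0.520642
4. 19.676316, -157.408357
5. -25.647206, -167.824198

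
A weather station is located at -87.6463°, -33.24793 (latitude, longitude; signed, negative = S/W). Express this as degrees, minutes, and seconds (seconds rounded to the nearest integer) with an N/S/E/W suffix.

Latitude is negative → S; |value| = 87.646300
φ: 0.646300° → 38.77800′; 0.77800 × 60 = 46.68″
Longitude is negative → W; |value| = 33.247930
λ: whole degrees 33; 14.87580′ → 14′ and 52.55″

87°38′47″ S, 33°14′53″ W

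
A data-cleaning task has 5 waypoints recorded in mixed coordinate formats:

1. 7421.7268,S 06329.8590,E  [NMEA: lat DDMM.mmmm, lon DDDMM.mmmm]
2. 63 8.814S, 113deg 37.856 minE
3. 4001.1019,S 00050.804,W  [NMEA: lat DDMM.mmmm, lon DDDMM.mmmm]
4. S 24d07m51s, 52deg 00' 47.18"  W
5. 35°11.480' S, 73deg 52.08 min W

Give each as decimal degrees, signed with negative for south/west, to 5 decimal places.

Point 1:
  Latitude: split at 2 digits → 74° and 21.7268′; 74 + 21.7268/60 = 74.362113
  S → negative
  Longitude: split at 3 digits → 063° and 29.859′; 63 + 29.859/60 = 63.497650
  E → positive
Point 2:
  Latitude: 8.814′ = 0.146900°; total 63.146900
  S → negative
  Longitude: 113 + 37.856/60 = 113.630933
  E ⇒ keep positive
Point 3:
  Lat: degrees = first 2 digits = 40, minutes = 1.1019; 40 + 1.1019/60 = 40.018365
  hemisphere S, so the sign is −
  λ: degrees = first 3 digits = 0, minutes = 50.804; 0 + 50.804/60 = 0.846733
  hemisphere W, so the sign is −
Point 4:
  φ: 7′ + 51″ = 7.85000′; 24 + 7.85000/60 = 24.130833
  S → negative
  Lon: 52° + 0/60 + 47.18/3600 = 52 + 0.000000 + 0.013106 = 52.013106
  W ⇒ negate
Point 5:
  φ: 35 + 11.48/60 = 35.191333
  S ⇒ negate
  Longitude: 52.08′ = 0.868000°; total 73.868000
  hemisphere W, so the sign is −

1. -74.36211, 63.49765
2. -63.14690, 113.63093
3. -40.01837, -0.84673
4. -24.13083, -52.01311
5. -35.19133, -73.86800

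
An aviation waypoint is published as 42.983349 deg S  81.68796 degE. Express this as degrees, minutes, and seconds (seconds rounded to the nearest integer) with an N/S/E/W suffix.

Lat: 0.983349 × 60 = 59.00094′ → 59′, remainder × 60 = 0.06″
Lon: whole degrees 81; 41.27760′ → 41′ and 16.66″

42°59′0″ S, 81°41′17″ E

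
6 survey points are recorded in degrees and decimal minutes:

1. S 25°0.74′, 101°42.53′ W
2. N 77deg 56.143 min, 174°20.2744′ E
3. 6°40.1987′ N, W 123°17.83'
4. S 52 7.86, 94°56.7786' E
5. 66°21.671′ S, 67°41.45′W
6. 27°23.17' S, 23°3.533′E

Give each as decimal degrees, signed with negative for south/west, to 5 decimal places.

1. -25.01233, -101.70883
2. 77.93572, 174.33791
3. 6.66998, -123.29717
4. -52.13100, 94.94631
5. -66.36118, -67.69083
6. -27.38617, 23.05888

Point 1:
  Latitude: 25 + 0.74/60 = 25.012333
  hemisphere S, so the sign is −
  Longitude: 42.53′ = 0.708833°; total 101.708833
  W → negative
Point 2:
  φ: 56.143′ = 0.935717°; total 77.935717
  N → positive
  λ: 20.2744′ = 0.337907°; total 174.337907
  E ⇒ keep positive
Point 3:
  Lat: 6 + 40.1987/60 = 6.669978
  N ⇒ keep positive
  Longitude: 123 + 17.83/60 = 123.297167
  W ⇒ negate
Point 4:
  φ: 52 + 7.86/60 = 52.131000
  hemisphere S, so the sign is −
  Lon: 94 + 56.7786/60 = 94.946310
  E ⇒ keep positive
Point 5:
  Latitude: 21.671′ = 0.361183°; total 66.361183
  S → negative
  Longitude: 41.45′ = 0.690833°; total 67.690833
  W → negative
Point 6:
  Latitude: 27 + 23.17/60 = 27.386167
  S → negative
  λ: 23 + 3.533/60 = 23.058883
  E → positive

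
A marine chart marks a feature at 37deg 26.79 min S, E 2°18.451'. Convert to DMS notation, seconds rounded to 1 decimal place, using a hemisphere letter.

37°26′47.4″ S, 2°18′27.1″ E

Latitude: 26.79000′ → 26′ and 0.79000 × 60 = 47.400″
Lon: 18.45100′ → 18′ and 0.45100 × 60 = 27.060″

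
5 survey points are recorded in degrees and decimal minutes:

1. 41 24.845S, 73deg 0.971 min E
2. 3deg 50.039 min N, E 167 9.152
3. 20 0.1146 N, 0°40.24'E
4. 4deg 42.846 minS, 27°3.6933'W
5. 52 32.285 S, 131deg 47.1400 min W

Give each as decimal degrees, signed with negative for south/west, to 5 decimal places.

Point 1:
  Latitude: 41 + 24.845/60 = 41.414083
  hemisphere S, so the sign is −
  Lon: 0.971′ = 0.016183°; total 73.016183
  E ⇒ keep positive
Point 2:
  Latitude: 3 + 50.039/60 = 3.833983
  N ⇒ keep positive
  Lon: 9.152′ = 0.152533°; total 167.152533
  E → positive
Point 3:
  φ: 20 + 0.1146/60 = 20.001910
  N → positive
  λ: 0 + 40.24/60 = 0.670667
  E ⇒ keep positive
Point 4:
  Lat: 4 + 42.846/60 = 4.714100
  S ⇒ negate
  Longitude: 3.6933′ = 0.061555°; total 27.061555
  hemisphere W, so the sign is −
Point 5:
  Latitude: 32.285′ = 0.538083°; total 52.538083
  hemisphere S, so the sign is −
  Lon: 47.14′ = 0.785667°; total 131.785667
  W → negative

1. -41.41408, 73.01618
2. 3.83398, 167.15253
3. 20.00191, 0.67067
4. -4.71410, -27.06156
5. -52.53808, -131.78567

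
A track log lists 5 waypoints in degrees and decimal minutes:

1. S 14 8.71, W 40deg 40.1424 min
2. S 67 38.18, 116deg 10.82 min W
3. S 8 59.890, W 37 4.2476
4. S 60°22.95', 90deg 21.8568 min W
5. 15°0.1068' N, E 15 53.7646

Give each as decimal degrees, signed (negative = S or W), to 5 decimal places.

1. -14.14517, -40.66904
2. -67.63633, -116.18033
3. -8.99817, -37.07079
4. -60.38250, -90.36428
5. 15.00178, 15.89608

Point 1:
  φ: 8.71′ = 0.145167°; total 14.145167
  S ⇒ negate
  Lon: 40 + 40.1424/60 = 40.669040
  W ⇒ negate
Point 2:
  Lat: 67 + 38.18/60 = 67.636333
  hemisphere S, so the sign is −
  λ: 116 + 10.82/60 = 116.180333
  hemisphere W, so the sign is −
Point 3:
  Latitude: 8 + 59.89/60 = 8.998167
  hemisphere S, so the sign is −
  Longitude: 4.2476′ = 0.070793°; total 37.070793
  W → negative
Point 4:
  Latitude: 60 + 22.95/60 = 60.382500
  hemisphere S, so the sign is −
  Lon: 90 + 21.8568/60 = 90.364280
  hemisphere W, so the sign is −
Point 5:
  φ: 15 + 0.1068/60 = 15.001780
  N → positive
  λ: 15 + 53.7646/60 = 15.896077
  E ⇒ keep positive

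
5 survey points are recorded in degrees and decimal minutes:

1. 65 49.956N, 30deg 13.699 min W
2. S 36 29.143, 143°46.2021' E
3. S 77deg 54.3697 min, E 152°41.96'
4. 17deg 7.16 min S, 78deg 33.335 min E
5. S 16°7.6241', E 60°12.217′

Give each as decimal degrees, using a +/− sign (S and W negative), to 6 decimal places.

1. 65.832600, -30.228317
2. -36.485717, 143.770035
3. -77.906162, 152.699333
4. -17.119333, 78.555583
5. -16.127068, 60.203617

Point 1:
  φ: 49.956′ = 0.832600°; total 65.8326000
  N → positive
  Longitude: 30 + 13.699/60 = 30.2283167
  W → negative
Point 2:
  Lat: 36 + 29.143/60 = 36.4857167
  hemisphere S, so the sign is −
  Lon: 46.2021′ = 0.770035°; total 143.7700350
  E ⇒ keep positive
Point 3:
  φ: 77 + 54.3697/60 = 77.9061617
  S → negative
  Lon: 152 + 41.96/60 = 152.6993333
  E → positive
Point 4:
  Latitude: 7.16′ = 0.119333°; total 17.1193333
  S ⇒ negate
  λ: 78 + 33.335/60 = 78.5555833
  E ⇒ keep positive
Point 5:
  Latitude: 7.6241′ = 0.127068°; total 16.1270683
  S ⇒ negate
  Longitude: 12.217′ = 0.203617°; total 60.2036167
  E → positive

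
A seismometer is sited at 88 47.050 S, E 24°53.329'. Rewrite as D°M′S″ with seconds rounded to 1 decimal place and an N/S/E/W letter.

Lat: fractional minutes 0.05000 × 60 = 3.000″
Longitude: 53.32900′ → 53′ and 0.32900 × 60 = 19.740″

88°47′3.0″ S, 24°53′19.7″ E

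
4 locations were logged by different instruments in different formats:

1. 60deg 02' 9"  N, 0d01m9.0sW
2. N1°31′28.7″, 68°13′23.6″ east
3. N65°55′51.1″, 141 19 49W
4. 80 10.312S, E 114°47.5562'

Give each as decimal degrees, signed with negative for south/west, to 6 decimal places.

1. 60.035833, -0.019167
2. 1.524639, 68.223222
3. 65.930861, -141.330278
4. -80.171867, 114.792603

Point 1:
  Lat: 60° + 2/60 + 9/3600 = 60 + 0.033333 + 0.002500 = 60.0358333
  N ⇒ keep positive
  Longitude: 0 + 1/60 + 9/3600 = 0.0191667
  W → negative
Point 2:
  Lat: 1 + 31/60 + 28.7/3600 = 1.5246389
  N → positive
  Longitude: 13′ + 23.6″ = 13.39333′; 68 + 13.39333/60 = 68.2232222
  E ⇒ keep positive
Point 3:
  Lat: 65 + 55/60 + 51.1/3600 = 65.9308611
  N ⇒ keep positive
  Lon: 141 + 19/60 + 49/3600 = 141.3302778
  W → negative
Point 4:
  Lat: 80 + 10.312/60 = 80.1718667
  hemisphere S, so the sign is −
  Longitude: 114 + 47.5562/60 = 114.7926033
  E ⇒ keep positive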